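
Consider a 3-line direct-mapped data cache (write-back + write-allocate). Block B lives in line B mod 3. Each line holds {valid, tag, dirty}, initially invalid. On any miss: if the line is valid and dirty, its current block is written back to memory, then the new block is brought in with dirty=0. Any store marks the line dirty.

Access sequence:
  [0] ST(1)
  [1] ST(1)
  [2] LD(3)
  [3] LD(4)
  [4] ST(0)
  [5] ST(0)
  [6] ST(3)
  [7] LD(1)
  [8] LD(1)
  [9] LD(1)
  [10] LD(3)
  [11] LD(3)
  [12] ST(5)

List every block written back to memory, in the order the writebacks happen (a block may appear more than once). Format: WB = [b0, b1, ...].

0: W B1 → L1 miss [D]
1: W B1 → L1 hit [D]
2: R B3 → L0 miss [-]
3: R B4 → L1 miss wb→B1 [-]
4: W B0 → L0 miss [D]
5: W B0 → L0 hit [D]
6: W B3 → L0 miss wb→B0 [D]
7: R B1 → L1 miss [-]
8: R B1 → L1 hit [-]
9: R B1 → L1 hit [-]
10: R B3 → L0 hit [D]
11: R B3 → L0 hit [D]
12: W B5 → L2 miss [D]

WB = [1, 0]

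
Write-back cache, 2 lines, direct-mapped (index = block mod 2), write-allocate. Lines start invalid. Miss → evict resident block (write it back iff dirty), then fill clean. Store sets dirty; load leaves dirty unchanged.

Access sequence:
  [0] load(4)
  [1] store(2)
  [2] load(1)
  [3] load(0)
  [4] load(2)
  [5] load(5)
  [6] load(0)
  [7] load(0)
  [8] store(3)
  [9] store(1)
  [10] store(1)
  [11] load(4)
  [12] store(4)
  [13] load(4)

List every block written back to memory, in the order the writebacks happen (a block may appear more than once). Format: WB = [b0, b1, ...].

WB = [2, 3]

0: R B4 → L0 miss [-]
1: W B2 → L0 miss [D]
2: R B1 → L1 miss [-]
3: R B0 → L0 miss wb→B2 [-]
4: R B2 → L0 miss [-]
5: R B5 → L1 miss [-]
6: R B0 → L0 miss [-]
7: R B0 → L0 hit [-]
8: W B3 → L1 miss [D]
9: W B1 → L1 miss wb→B3 [D]
10: W B1 → L1 hit [D]
11: R B4 → L0 miss [-]
12: W B4 → L0 hit [D]
13: R B4 → L0 hit [D]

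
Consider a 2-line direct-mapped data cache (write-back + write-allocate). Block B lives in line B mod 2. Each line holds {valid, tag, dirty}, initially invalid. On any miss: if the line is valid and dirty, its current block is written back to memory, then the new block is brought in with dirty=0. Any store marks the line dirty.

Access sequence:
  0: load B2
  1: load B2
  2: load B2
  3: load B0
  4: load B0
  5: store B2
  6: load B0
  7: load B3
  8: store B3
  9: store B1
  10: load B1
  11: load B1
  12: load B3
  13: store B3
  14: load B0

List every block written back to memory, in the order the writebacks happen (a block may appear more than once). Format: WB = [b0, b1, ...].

WB = [2, 3, 1]

0: R B2 → L0 miss [-]
1: R B2 → L0 hit [-]
2: R B2 → L0 hit [-]
3: R B0 → L0 miss [-]
4: R B0 → L0 hit [-]
5: W B2 → L0 miss [D]
6: R B0 → L0 miss wb→B2 [-]
7: R B3 → L1 miss [-]
8: W B3 → L1 hit [D]
9: W B1 → L1 miss wb→B3 [D]
10: R B1 → L1 hit [D]
11: R B1 → L1 hit [D]
12: R B3 → L1 miss wb→B1 [-]
13: W B3 → L1 hit [D]
14: R B0 → L0 hit [-]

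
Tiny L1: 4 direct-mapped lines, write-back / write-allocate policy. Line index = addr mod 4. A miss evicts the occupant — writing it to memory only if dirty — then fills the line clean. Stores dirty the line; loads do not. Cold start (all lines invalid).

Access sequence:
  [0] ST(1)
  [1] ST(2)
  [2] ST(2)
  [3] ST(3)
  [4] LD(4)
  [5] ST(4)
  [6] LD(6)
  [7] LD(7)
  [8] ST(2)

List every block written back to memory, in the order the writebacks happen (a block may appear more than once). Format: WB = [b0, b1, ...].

WB = [2, 3]

0: W B1 -> L1 miss  d=D]
1: W B2 -> L2 miss  d=D]
2: W B2 -> L2 hit  d=D]
3: W B3 -> L3 miss  d=D]
4: R B4 -> L0 miss  d=-]
5: W B4 -> L0 hit  d=D]
6: R B6 -> L2 miss wb->B2  d=-]
7: R B7 -> L3 miss wb->B3  d=-]
8: W B2 -> L2 miss  d=D]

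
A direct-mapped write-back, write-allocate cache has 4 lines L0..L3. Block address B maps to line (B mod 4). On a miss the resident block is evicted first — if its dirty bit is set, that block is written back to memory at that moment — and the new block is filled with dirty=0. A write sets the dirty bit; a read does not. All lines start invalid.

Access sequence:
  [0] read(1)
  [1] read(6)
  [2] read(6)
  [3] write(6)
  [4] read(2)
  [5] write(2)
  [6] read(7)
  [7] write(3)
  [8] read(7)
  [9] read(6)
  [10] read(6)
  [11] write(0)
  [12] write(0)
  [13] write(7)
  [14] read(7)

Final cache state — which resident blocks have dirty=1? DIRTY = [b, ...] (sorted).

DIRTY = [0, 7]

  0 | R B1 → L1 miss [-]
  1 | R B6 → L2 miss [-]
  2 | R B6 → L2 hit [-]
  3 | W B6 → L2 hit [D]
  4 | R B2 → L2 miss wb→B6 [-]
  5 | W B2 → L2 hit [D]
  6 | R B7 → L3 miss [-]
  7 | W B3 → L3 miss [D]
  8 | R B7 → L3 miss wb→B3 [-]
  9 | R B6 → L2 miss wb→B2 [-]
  10 | R B6 → L2 hit [-]
  11 | W B0 → L0 miss [D]
  12 | W B0 → L0 hit [D]
  13 | W B7 → L3 hit [D]
  14 | R B7 → L3 hit [D]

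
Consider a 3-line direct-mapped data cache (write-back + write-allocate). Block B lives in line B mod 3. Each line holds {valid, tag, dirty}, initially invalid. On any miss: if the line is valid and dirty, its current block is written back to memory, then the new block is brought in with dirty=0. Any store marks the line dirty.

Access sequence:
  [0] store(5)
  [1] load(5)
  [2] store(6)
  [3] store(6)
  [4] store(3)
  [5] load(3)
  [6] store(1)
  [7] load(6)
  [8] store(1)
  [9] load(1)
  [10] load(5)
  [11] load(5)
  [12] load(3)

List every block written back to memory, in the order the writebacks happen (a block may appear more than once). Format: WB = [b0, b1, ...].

0: W B5 → L2 miss [D]
1: R B5 → L2 hit [D]
2: W B6 → L0 miss [D]
3: W B6 → L0 hit [D]
4: W B3 → L0 miss wb→B6 [D]
5: R B3 → L0 hit [D]
6: W B1 → L1 miss [D]
7: R B6 → L0 miss wb→B3 [-]
8: W B1 → L1 hit [D]
9: R B1 → L1 hit [D]
10: R B5 → L2 hit [D]
11: R B5 → L2 hit [D]
12: R B3 → L0 miss [-]

WB = [6, 3]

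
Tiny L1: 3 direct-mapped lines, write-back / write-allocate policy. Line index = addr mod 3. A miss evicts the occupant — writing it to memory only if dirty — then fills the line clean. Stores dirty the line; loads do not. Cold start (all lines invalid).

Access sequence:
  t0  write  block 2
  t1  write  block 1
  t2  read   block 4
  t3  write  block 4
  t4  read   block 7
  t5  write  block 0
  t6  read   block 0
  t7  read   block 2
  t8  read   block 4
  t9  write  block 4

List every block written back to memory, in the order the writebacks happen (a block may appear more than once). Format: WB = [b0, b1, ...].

WB = [1, 4]

0: W B2 → L2 miss [D]
1: W B1 → L1 miss [D]
2: R B4 → L1 miss wb→B1 [-]
3: W B4 → L1 hit [D]
4: R B7 → L1 miss wb→B4 [-]
5: W B0 → L0 miss [D]
6: R B0 → L0 hit [D]
7: R B2 → L2 hit [D]
8: R B4 → L1 miss [-]
9: W B4 → L1 hit [D]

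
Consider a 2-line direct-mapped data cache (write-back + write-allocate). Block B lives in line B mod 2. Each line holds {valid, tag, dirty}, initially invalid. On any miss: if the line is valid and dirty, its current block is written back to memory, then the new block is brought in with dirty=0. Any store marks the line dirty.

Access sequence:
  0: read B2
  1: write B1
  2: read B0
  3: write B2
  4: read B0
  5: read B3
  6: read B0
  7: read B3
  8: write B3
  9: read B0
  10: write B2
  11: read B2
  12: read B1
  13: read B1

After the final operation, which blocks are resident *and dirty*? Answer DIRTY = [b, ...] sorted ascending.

DIRTY = [2]

  0 | R B2 → L0 miss [-]
  1 | W B1 → L1 miss [D]
  2 | R B0 → L0 miss [-]
  3 | W B2 → L0 miss [D]
  4 | R B0 → L0 miss wb→B2 [-]
  5 | R B3 → L1 miss wb→B1 [-]
  6 | R B0 → L0 hit [-]
  7 | R B3 → L1 hit [-]
  8 | W B3 → L1 hit [D]
  9 | R B0 → L0 hit [-]
  10 | W B2 → L0 miss [D]
  11 | R B2 → L0 hit [D]
  12 | R B1 → L1 miss wb→B3 [-]
  13 | R B1 → L1 hit [-]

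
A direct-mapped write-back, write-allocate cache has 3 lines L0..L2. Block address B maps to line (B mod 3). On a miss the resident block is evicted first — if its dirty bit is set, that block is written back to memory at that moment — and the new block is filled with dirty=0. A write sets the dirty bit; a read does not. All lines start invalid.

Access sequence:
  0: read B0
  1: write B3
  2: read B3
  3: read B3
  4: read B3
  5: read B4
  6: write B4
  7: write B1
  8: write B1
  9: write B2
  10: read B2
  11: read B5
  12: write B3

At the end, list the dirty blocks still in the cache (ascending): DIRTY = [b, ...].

  0 | R B0 → L0 miss [-]
  1 | W B3 → L0 miss [D]
  2 | R B3 → L0 hit [D]
  3 | R B3 → L0 hit [D]
  4 | R B3 → L0 hit [D]
  5 | R B4 → L1 miss [-]
  6 | W B4 → L1 hit [D]
  7 | W B1 → L1 miss wb→B4 [D]
  8 | W B1 → L1 hit [D]
  9 | W B2 → L2 miss [D]
  10 | R B2 → L2 hit [D]
  11 | R B5 → L2 miss wb→B2 [-]
  12 | W B3 → L0 hit [D]

DIRTY = [1, 3]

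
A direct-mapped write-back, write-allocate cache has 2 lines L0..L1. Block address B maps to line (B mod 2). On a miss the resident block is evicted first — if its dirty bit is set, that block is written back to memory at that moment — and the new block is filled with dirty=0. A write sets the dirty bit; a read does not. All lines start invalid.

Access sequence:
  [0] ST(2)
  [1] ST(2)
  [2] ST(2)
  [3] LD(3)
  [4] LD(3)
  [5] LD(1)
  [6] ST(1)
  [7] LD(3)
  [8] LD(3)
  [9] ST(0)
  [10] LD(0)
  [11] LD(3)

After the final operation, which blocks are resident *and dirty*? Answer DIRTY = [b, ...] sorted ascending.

DIRTY = [0]

0: W B2 -> L0 miss  d=D]
1: W B2 -> L0 hit  d=D]
2: W B2 -> L0 hit  d=D]
3: R B3 -> L1 miss  d=-]
4: R B3 -> L1 hit  d=-]
5: R B1 -> L1 miss  d=-]
6: W B1 -> L1 hit  d=D]
7: R B3 -> L1 miss wb->B1  d=-]
8: R B3 -> L1 hit  d=-]
9: W B0 -> L0 miss wb->B2  d=D]
10: R B0 -> L0 hit  d=D]
11: R B3 -> L1 hit  d=-]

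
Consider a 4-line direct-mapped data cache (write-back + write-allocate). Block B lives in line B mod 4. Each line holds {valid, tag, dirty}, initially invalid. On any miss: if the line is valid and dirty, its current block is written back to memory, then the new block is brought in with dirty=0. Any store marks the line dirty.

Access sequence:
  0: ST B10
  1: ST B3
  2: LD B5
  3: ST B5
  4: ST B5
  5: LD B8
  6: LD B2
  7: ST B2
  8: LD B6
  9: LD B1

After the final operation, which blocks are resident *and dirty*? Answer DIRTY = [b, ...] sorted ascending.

DIRTY = [3]

  0 | W B10 → L2 miss [D]
  1 | W B3 → L3 miss [D]
  2 | R B5 → L1 miss [-]
  3 | W B5 → L1 hit [D]
  4 | W B5 → L1 hit [D]
  5 | R B8 → L0 miss [-]
  6 | R B2 → L2 miss wb→B10 [-]
  7 | W B2 → L2 hit [D]
  8 | R B6 → L2 miss wb→B2 [-]
  9 | R B1 → L1 miss wb→B5 [-]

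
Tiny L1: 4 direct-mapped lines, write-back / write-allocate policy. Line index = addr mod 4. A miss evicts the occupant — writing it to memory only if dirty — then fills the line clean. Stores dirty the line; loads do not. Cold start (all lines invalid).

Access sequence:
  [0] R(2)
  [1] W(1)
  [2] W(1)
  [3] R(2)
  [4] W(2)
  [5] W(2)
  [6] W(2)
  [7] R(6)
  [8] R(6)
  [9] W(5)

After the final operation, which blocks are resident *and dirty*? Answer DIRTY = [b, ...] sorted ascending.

DIRTY = [5]

  0 | R B2 → L2 miss [-]
  1 | W B1 → L1 miss [D]
  2 | W B1 → L1 hit [D]
  3 | R B2 → L2 hit [-]
  4 | W B2 → L2 hit [D]
  5 | W B2 → L2 hit [D]
  6 | W B2 → L2 hit [D]
  7 | R B6 → L2 miss wb→B2 [-]
  8 | R B6 → L2 hit [-]
  9 | W B5 → L1 miss wb→B1 [D]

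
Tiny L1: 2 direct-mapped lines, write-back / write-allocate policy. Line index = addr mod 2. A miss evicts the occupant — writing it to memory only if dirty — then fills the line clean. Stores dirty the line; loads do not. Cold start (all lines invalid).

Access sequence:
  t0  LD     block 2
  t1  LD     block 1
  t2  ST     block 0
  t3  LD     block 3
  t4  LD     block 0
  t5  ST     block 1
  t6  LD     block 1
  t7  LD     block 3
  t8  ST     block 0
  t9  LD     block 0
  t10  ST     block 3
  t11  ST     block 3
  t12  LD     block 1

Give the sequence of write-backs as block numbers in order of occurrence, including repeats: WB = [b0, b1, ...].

WB = [1, 3]

0: R B2 → L0 miss [-]
1: R B1 → L1 miss [-]
2: W B0 → L0 miss [D]
3: R B3 → L1 miss [-]
4: R B0 → L0 hit [D]
5: W B1 → L1 miss [D]
6: R B1 → L1 hit [D]
7: R B3 → L1 miss wb→B1 [-]
8: W B0 → L0 hit [D]
9: R B0 → L0 hit [D]
10: W B3 → L1 hit [D]
11: W B3 → L1 hit [D]
12: R B1 → L1 miss wb→B3 [-]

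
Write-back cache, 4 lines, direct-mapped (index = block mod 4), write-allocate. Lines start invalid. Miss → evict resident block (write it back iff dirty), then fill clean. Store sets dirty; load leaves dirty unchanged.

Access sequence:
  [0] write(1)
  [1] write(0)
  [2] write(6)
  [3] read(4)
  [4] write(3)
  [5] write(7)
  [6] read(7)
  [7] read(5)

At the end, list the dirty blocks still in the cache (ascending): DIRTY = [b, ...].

DIRTY = [6, 7]

  0 | W B1 → L1 miss [D]
  1 | W B0 → L0 miss [D]
  2 | W B6 → L2 miss [D]
  3 | R B4 → L0 miss wb→B0 [-]
  4 | W B3 → L3 miss [D]
  5 | W B7 → L3 miss wb→B3 [D]
  6 | R B7 → L3 hit [D]
  7 | R B5 → L1 miss wb→B1 [-]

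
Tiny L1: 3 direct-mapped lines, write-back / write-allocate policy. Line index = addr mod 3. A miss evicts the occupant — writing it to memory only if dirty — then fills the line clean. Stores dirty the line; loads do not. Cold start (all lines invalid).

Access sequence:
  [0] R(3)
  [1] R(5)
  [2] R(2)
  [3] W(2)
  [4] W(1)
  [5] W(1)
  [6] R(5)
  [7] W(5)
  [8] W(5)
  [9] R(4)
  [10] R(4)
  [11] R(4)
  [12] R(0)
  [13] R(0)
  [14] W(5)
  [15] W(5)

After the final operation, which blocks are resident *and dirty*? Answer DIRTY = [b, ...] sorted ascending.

0: R B3 → L0 miss [-]
1: R B5 → L2 miss [-]
2: R B2 → L2 miss [-]
3: W B2 → L2 hit [D]
4: W B1 → L1 miss [D]
5: W B1 → L1 hit [D]
6: R B5 → L2 miss wb→B2 [-]
7: W B5 → L2 hit [D]
8: W B5 → L2 hit [D]
9: R B4 → L1 miss wb→B1 [-]
10: R B4 → L1 hit [-]
11: R B4 → L1 hit [-]
12: R B0 → L0 miss [-]
13: R B0 → L0 hit [-]
14: W B5 → L2 hit [D]
15: W B5 → L2 hit [D]

DIRTY = [5]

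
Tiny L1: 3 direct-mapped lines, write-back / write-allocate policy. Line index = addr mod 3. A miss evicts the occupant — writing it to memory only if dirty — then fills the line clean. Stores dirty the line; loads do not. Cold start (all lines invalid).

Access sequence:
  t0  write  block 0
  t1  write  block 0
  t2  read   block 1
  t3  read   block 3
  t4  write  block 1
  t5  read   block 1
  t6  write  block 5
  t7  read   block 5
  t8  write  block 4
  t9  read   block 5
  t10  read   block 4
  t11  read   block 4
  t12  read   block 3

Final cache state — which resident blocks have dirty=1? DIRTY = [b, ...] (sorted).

DIRTY = [4, 5]

  0 | W B0 → L0 miss [D]
  1 | W B0 → L0 hit [D]
  2 | R B1 → L1 miss [-]
  3 | R B3 → L0 miss wb→B0 [-]
  4 | W B1 → L1 hit [D]
  5 | R B1 → L1 hit [D]
  6 | W B5 → L2 miss [D]
  7 | R B5 → L2 hit [D]
  8 | W B4 → L1 miss wb→B1 [D]
  9 | R B5 → L2 hit [D]
  10 | R B4 → L1 hit [D]
  11 | R B4 → L1 hit [D]
  12 | R B3 → L0 hit [-]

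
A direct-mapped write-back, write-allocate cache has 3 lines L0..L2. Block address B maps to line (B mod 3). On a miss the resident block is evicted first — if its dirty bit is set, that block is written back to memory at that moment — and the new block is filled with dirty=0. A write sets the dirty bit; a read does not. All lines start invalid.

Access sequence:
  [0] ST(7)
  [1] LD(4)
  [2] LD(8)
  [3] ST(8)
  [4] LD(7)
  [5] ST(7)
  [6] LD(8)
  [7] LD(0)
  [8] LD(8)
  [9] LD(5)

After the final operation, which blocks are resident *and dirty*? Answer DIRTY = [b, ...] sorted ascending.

0: W B7 -> L1 miss  d=D]
1: R B4 -> L1 miss wb->B7  d=-]
2: R B8 -> L2 miss  d=-]
3: W B8 -> L2 hit  d=D]
4: R B7 -> L1 miss  d=-]
5: W B7 -> L1 hit  d=D]
6: R B8 -> L2 hit  d=D]
7: R B0 -> L0 miss  d=-]
8: R B8 -> L2 hit  d=D]
9: R B5 -> L2 miss wb->B8  d=-]

DIRTY = [7]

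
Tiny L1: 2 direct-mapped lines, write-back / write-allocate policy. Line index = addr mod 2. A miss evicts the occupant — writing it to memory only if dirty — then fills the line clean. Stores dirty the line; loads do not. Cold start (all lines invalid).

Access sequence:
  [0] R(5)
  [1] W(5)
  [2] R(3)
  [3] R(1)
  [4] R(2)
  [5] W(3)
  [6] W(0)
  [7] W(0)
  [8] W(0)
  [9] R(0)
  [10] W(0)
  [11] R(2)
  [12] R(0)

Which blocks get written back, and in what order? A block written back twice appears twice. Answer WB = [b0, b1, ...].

WB = [5, 0]

  0 | R B5 → L1 miss [-]
  1 | W B5 → L1 hit [D]
  2 | R B3 → L1 miss wb→B5 [-]
  3 | R B1 → L1 miss [-]
  4 | R B2 → L0 miss [-]
  5 | W B3 → L1 miss [D]
  6 | W B0 → L0 miss [D]
  7 | W B0 → L0 hit [D]
  8 | W B0 → L0 hit [D]
  9 | R B0 → L0 hit [D]
  10 | W B0 → L0 hit [D]
  11 | R B2 → L0 miss wb→B0 [-]
  12 | R B0 → L0 miss [-]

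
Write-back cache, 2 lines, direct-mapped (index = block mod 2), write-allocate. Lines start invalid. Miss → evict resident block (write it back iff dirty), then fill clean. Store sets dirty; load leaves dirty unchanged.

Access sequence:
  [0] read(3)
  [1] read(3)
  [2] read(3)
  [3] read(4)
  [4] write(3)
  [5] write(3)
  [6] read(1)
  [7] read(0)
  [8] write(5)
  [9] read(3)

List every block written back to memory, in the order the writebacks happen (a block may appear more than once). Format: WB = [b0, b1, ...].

0: R B3 -> L1 miss  d=-]
1: R B3 -> L1 hit  d=-]
2: R B3 -> L1 hit  d=-]
3: R B4 -> L0 miss  d=-]
4: W B3 -> L1 hit  d=D]
5: W B3 -> L1 hit  d=D]
6: R B1 -> L1 miss wb->B3  d=-]
7: R B0 -> L0 miss  d=-]
8: W B5 -> L1 miss  d=D]
9: R B3 -> L1 miss wb->B5  d=-]

WB = [3, 5]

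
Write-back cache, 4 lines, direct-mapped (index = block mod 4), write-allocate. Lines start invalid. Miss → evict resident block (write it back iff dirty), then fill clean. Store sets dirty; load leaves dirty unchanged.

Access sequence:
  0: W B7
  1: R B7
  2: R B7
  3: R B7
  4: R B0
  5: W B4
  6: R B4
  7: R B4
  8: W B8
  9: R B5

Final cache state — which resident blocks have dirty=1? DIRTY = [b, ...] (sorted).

DIRTY = [7, 8]

  0 | W B7 → L3 miss [D]
  1 | R B7 → L3 hit [D]
  2 | R B7 → L3 hit [D]
  3 | R B7 → L3 hit [D]
  4 | R B0 → L0 miss [-]
  5 | W B4 → L0 miss [D]
  6 | R B4 → L0 hit [D]
  7 | R B4 → L0 hit [D]
  8 | W B8 → L0 miss wb→B4 [D]
  9 | R B5 → L1 miss [-]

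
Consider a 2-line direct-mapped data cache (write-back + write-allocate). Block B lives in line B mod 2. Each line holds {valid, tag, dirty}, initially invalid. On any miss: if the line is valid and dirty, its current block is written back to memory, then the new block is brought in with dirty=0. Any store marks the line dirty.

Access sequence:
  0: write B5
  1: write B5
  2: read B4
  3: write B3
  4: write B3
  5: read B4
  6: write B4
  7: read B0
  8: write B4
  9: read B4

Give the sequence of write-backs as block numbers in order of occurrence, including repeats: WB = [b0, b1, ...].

0: W B5 → L1 miss [D]
1: W B5 → L1 hit [D]
2: R B4 → L0 miss [-]
3: W B3 → L1 miss wb→B5 [D]
4: W B3 → L1 hit [D]
5: R B4 → L0 hit [-]
6: W B4 → L0 hit [D]
7: R B0 → L0 miss wb→B4 [-]
8: W B4 → L0 miss [D]
9: R B4 → L0 hit [D]

WB = [5, 4]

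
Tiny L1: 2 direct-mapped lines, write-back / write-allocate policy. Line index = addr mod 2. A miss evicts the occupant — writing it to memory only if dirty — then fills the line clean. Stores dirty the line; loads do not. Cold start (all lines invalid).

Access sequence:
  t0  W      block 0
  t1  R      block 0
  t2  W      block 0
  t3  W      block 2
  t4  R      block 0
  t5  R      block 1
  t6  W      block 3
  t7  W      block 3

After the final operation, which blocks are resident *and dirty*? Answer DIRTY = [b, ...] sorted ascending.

DIRTY = [3]

0: W B0 → L0 miss [D]
1: R B0 → L0 hit [D]
2: W B0 → L0 hit [D]
3: W B2 → L0 miss wb→B0 [D]
4: R B0 → L0 miss wb→B2 [-]
5: R B1 → L1 miss [-]
6: W B3 → L1 miss [D]
7: W B3 → L1 hit [D]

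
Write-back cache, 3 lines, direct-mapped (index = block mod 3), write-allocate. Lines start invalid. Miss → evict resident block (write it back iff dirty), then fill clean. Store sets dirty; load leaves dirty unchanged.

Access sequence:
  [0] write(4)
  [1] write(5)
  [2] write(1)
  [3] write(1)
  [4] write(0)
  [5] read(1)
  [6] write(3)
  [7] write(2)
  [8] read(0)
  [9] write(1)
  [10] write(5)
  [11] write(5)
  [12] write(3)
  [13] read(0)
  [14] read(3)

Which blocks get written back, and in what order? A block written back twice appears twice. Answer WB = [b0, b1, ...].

  0 | W B4 → L1 miss [D]
  1 | W B5 → L2 miss [D]
  2 | W B1 → L1 miss wb→B4 [D]
  3 | W B1 → L1 hit [D]
  4 | W B0 → L0 miss [D]
  5 | R B1 → L1 hit [D]
  6 | W B3 → L0 miss wb→B0 [D]
  7 | W B2 → L2 miss wb→B5 [D]
  8 | R B0 → L0 miss wb→B3 [-]
  9 | W B1 → L1 hit [D]
  10 | W B5 → L2 miss wb→B2 [D]
  11 | W B5 → L2 hit [D]
  12 | W B3 → L0 miss [D]
  13 | R B0 → L0 miss wb→B3 [-]
  14 | R B3 → L0 miss [-]

WB = [4, 0, 5, 3, 2, 3]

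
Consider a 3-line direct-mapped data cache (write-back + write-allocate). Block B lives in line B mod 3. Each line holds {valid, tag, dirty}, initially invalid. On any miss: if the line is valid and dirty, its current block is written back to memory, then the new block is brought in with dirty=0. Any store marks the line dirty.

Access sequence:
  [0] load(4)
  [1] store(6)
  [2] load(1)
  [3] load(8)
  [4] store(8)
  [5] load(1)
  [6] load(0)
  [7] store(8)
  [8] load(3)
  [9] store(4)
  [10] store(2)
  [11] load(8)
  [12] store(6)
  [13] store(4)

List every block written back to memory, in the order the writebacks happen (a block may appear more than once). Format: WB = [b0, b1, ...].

WB = [6, 8, 2]

  0 | R B4 → L1 miss [-]
  1 | W B6 → L0 miss [D]
  2 | R B1 → L1 miss [-]
  3 | R B8 → L2 miss [-]
  4 | W B8 → L2 hit [D]
  5 | R B1 → L1 hit [-]
  6 | R B0 → L0 miss wb→B6 [-]
  7 | W B8 → L2 hit [D]
  8 | R B3 → L0 miss [-]
  9 | W B4 → L1 miss [D]
  10 | W B2 → L2 miss wb→B8 [D]
  11 | R B8 → L2 miss wb→B2 [-]
  12 | W B6 → L0 miss [D]
  13 | W B4 → L1 hit [D]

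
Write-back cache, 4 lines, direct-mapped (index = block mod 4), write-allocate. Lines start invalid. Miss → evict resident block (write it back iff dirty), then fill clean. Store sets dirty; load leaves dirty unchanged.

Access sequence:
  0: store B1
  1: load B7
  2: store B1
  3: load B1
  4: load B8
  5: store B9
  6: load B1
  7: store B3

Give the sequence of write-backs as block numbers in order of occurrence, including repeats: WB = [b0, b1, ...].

  0 | W B1 → L1 miss [D]
  1 | R B7 → L3 miss [-]
  2 | W B1 → L1 hit [D]
  3 | R B1 → L1 hit [D]
  4 | R B8 → L0 miss [-]
  5 | W B9 → L1 miss wb→B1 [D]
  6 | R B1 → L1 miss wb→B9 [-]
  7 | W B3 → L3 miss [D]

WB = [1, 9]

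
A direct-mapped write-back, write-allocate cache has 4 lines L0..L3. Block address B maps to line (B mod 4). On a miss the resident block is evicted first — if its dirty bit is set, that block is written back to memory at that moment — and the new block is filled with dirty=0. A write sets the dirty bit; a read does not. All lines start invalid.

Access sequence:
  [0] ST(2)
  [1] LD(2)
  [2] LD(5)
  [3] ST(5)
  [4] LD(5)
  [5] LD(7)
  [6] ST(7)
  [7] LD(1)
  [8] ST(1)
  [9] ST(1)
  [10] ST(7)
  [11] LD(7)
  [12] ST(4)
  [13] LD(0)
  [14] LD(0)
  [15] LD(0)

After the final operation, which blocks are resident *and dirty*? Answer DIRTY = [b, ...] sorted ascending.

DIRTY = [1, 2, 7]

  0 | W B2 → L2 miss [D]
  1 | R B2 → L2 hit [D]
  2 | R B5 → L1 miss [-]
  3 | W B5 → L1 hit [D]
  4 | R B5 → L1 hit [D]
  5 | R B7 → L3 miss [-]
  6 | W B7 → L3 hit [D]
  7 | R B1 → L1 miss wb→B5 [-]
  8 | W B1 → L1 hit [D]
  9 | W B1 → L1 hit [D]
  10 | W B7 → L3 hit [D]
  11 | R B7 → L3 hit [D]
  12 | W B4 → L0 miss [D]
  13 | R B0 → L0 miss wb→B4 [-]
  14 | R B0 → L0 hit [-]
  15 | R B0 → L0 hit [-]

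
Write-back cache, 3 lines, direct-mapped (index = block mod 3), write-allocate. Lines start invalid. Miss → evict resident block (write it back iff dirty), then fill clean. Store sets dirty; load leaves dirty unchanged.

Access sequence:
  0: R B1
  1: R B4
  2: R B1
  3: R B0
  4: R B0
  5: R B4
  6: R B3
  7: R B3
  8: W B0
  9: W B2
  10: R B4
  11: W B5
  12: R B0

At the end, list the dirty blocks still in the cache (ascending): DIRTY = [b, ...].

  0 | R B1 → L1 miss [-]
  1 | R B4 → L1 miss [-]
  2 | R B1 → L1 miss [-]
  3 | R B0 → L0 miss [-]
  4 | R B0 → L0 hit [-]
  5 | R B4 → L1 miss [-]
  6 | R B3 → L0 miss [-]
  7 | R B3 → L0 hit [-]
  8 | W B0 → L0 miss [D]
  9 | W B2 → L2 miss [D]
  10 | R B4 → L1 hit [-]
  11 | W B5 → L2 miss wb→B2 [D]
  12 | R B0 → L0 hit [D]

DIRTY = [0, 5]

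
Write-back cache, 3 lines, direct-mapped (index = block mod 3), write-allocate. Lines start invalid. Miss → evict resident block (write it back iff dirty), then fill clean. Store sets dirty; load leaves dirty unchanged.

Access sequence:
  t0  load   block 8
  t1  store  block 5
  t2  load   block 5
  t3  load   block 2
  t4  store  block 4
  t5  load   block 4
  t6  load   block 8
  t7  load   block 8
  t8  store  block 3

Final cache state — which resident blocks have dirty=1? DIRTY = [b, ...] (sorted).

0: R B8 -> L2 miss  d=-]
1: W B5 -> L2 miss  d=D]
2: R B5 -> L2 hit  d=D]
3: R B2 -> L2 miss wb->B5  d=-]
4: W B4 -> L1 miss  d=D]
5: R B4 -> L1 hit  d=D]
6: R B8 -> L2 miss  d=-]
7: R B8 -> L2 hit  d=-]
8: W B3 -> L0 miss  d=D]

DIRTY = [3, 4]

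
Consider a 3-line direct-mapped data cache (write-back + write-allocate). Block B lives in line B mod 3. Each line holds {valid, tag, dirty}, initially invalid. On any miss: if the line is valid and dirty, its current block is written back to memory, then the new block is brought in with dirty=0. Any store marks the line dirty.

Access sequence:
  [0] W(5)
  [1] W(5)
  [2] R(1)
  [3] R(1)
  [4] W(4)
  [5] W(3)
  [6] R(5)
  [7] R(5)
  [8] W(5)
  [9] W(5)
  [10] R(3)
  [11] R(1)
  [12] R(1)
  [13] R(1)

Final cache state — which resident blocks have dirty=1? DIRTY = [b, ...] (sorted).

DIRTY = [3, 5]

0: W B5 → L2 miss [D]
1: W B5 → L2 hit [D]
2: R B1 → L1 miss [-]
3: R B1 → L1 hit [-]
4: W B4 → L1 miss [D]
5: W B3 → L0 miss [D]
6: R B5 → L2 hit [D]
7: R B5 → L2 hit [D]
8: W B5 → L2 hit [D]
9: W B5 → L2 hit [D]
10: R B3 → L0 hit [D]
11: R B1 → L1 miss wb→B4 [-]
12: R B1 → L1 hit [-]
13: R B1 → L1 hit [-]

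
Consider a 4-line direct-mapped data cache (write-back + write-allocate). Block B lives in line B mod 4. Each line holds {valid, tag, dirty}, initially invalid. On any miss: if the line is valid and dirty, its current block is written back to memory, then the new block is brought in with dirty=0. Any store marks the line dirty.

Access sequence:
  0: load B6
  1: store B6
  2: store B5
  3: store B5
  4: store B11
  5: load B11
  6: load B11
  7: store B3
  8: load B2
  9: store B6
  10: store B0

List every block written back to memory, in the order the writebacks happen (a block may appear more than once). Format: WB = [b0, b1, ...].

0: R B6 -> L2 miss  d=-]
1: W B6 -> L2 hit  d=D]
2: W B5 -> L1 miss  d=D]
3: W B5 -> L1 hit  d=D]
4: W B11 -> L3 miss  d=D]
5: R B11 -> L3 hit  d=D]
6: R B11 -> L3 hit  d=D]
7: W B3 -> L3 miss wb->B11  d=D]
8: R B2 -> L2 miss wb->B6  d=-]
9: W B6 -> L2 miss  d=D]
10: W B0 -> L0 miss  d=D]

WB = [11, 6]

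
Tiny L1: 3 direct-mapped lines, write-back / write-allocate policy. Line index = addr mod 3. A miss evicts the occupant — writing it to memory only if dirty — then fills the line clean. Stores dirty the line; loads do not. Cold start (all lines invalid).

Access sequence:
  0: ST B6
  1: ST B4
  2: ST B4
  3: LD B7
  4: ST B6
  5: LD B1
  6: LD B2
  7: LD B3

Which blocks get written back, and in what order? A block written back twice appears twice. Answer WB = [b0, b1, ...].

0: W B6 → L0 miss [D]
1: W B4 → L1 miss [D]
2: W B4 → L1 hit [D]
3: R B7 → L1 miss wb→B4 [-]
4: W B6 → L0 hit [D]
5: R B1 → L1 miss [-]
6: R B2 → L2 miss [-]
7: R B3 → L0 miss wb→B6 [-]

WB = [4, 6]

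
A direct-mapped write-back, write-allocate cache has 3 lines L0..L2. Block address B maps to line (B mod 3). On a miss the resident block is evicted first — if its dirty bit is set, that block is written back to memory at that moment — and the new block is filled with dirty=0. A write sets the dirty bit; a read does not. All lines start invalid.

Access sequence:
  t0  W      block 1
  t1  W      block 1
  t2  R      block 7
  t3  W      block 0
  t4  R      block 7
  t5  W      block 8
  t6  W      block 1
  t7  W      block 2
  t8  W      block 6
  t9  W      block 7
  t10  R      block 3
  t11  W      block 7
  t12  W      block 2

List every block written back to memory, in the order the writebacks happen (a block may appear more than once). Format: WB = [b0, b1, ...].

0: W B1 → L1 miss [D]
1: W B1 → L1 hit [D]
2: R B7 → L1 miss wb→B1 [-]
3: W B0 → L0 miss [D]
4: R B7 → L1 hit [-]
5: W B8 → L2 miss [D]
6: W B1 → L1 miss [D]
7: W B2 → L2 miss wb→B8 [D]
8: W B6 → L0 miss wb→B0 [D]
9: W B7 → L1 miss wb→B1 [D]
10: R B3 → L0 miss wb→B6 [-]
11: W B7 → L1 hit [D]
12: W B2 → L2 hit [D]

WB = [1, 8, 0, 1, 6]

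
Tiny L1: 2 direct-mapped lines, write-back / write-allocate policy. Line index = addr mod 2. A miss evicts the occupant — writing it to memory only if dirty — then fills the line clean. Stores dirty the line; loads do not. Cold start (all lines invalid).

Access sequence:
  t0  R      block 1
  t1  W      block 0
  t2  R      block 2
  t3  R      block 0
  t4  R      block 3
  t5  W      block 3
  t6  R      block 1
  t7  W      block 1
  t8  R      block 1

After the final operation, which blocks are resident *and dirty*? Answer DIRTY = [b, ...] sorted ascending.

0: R B1 → L1 miss [-]
1: W B0 → L0 miss [D]
2: R B2 → L0 miss wb→B0 [-]
3: R B0 → L0 miss [-]
4: R B3 → L1 miss [-]
5: W B3 → L1 hit [D]
6: R B1 → L1 miss wb→B3 [-]
7: W B1 → L1 hit [D]
8: R B1 → L1 hit [D]

DIRTY = [1]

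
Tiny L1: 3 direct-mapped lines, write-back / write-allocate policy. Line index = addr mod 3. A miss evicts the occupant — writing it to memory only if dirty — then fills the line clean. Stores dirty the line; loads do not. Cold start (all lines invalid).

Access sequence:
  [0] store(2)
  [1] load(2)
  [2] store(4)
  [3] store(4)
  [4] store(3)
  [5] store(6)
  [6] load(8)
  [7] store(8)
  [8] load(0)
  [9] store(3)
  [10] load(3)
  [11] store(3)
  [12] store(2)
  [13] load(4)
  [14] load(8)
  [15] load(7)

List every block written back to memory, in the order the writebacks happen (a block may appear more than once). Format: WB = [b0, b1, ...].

WB = [3, 2, 6, 8, 2, 4]

0: W B2 -> L2 miss  d=D]
1: R B2 -> L2 hit  d=D]
2: W B4 -> L1 miss  d=D]
3: W B4 -> L1 hit  d=D]
4: W B3 -> L0 miss  d=D]
5: W B6 -> L0 miss wb->B3  d=D]
6: R B8 -> L2 miss wb->B2  d=-]
7: W B8 -> L2 hit  d=D]
8: R B0 -> L0 miss wb->B6  d=-]
9: W B3 -> L0 miss  d=D]
10: R B3 -> L0 hit  d=D]
11: W B3 -> L0 hit  d=D]
12: W B2 -> L2 miss wb->B8  d=D]
13: R B4 -> L1 hit  d=D]
14: R B8 -> L2 miss wb->B2  d=-]
15: R B7 -> L1 miss wb->B4  d=-]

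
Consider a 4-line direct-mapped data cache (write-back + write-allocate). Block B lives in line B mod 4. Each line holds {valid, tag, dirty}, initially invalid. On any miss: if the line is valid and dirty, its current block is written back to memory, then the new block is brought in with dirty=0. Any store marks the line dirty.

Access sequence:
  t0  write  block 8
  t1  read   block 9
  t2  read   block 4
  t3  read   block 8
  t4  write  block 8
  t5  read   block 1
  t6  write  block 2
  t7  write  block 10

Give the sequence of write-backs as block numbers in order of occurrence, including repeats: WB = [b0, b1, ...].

WB = [8, 2]

0: W B8 → L0 miss [D]
1: R B9 → L1 miss [-]
2: R B4 → L0 miss wb→B8 [-]
3: R B8 → L0 miss [-]
4: W B8 → L0 hit [D]
5: R B1 → L1 miss [-]
6: W B2 → L2 miss [D]
7: W B10 → L2 miss wb→B2 [D]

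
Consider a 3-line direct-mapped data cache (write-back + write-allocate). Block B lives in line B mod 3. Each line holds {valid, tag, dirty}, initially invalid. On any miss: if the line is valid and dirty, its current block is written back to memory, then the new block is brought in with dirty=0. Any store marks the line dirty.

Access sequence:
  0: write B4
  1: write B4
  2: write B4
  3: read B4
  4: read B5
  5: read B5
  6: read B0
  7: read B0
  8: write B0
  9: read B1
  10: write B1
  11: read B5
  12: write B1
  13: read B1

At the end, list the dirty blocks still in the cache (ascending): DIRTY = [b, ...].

  0 | W B4 → L1 miss [D]
  1 | W B4 → L1 hit [D]
  2 | W B4 → L1 hit [D]
  3 | R B4 → L1 hit [D]
  4 | R B5 → L2 miss [-]
  5 | R B5 → L2 hit [-]
  6 | R B0 → L0 miss [-]
  7 | R B0 → L0 hit [-]
  8 | W B0 → L0 hit [D]
  9 | R B1 → L1 miss wb→B4 [-]
  10 | W B1 → L1 hit [D]
  11 | R B5 → L2 hit [-]
  12 | W B1 → L1 hit [D]
  13 | R B1 → L1 hit [D]

DIRTY = [0, 1]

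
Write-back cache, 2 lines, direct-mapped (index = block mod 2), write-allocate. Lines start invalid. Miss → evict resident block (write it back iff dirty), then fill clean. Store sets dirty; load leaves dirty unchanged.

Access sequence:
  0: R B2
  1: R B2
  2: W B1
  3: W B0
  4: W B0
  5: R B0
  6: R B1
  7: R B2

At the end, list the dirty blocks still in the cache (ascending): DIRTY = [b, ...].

DIRTY = [1]

0: R B2 -> L0 miss  d=-]
1: R B2 -> L0 hit  d=-]
2: W B1 -> L1 miss  d=D]
3: W B0 -> L0 miss  d=D]
4: W B0 -> L0 hit  d=D]
5: R B0 -> L0 hit  d=D]
6: R B1 -> L1 hit  d=D]
7: R B2 -> L0 miss wb->B0  d=-]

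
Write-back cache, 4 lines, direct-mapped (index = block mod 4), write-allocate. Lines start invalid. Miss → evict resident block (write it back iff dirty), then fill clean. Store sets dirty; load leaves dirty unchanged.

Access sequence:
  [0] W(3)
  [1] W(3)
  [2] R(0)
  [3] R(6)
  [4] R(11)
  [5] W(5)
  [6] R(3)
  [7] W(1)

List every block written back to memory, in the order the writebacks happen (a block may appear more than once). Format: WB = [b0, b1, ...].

WB = [3, 5]

  0 | W B3 → L3 miss [D]
  1 | W B3 → L3 hit [D]
  2 | R B0 → L0 miss [-]
  3 | R B6 → L2 miss [-]
  4 | R B11 → L3 miss wb→B3 [-]
  5 | W B5 → L1 miss [D]
  6 | R B3 → L3 miss [-]
  7 | W B1 → L1 miss wb→B5 [D]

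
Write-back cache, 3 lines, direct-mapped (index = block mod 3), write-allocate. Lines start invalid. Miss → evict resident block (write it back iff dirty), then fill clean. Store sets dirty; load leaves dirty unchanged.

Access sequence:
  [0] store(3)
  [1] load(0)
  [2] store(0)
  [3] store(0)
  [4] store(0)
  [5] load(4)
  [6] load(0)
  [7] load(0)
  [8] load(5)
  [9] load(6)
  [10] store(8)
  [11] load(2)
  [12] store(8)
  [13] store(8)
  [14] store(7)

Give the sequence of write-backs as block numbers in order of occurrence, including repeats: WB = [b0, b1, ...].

0: W B3 → L0 miss [D]
1: R B0 → L0 miss wb→B3 [-]
2: W B0 → L0 hit [D]
3: W B0 → L0 hit [D]
4: W B0 → L0 hit [D]
5: R B4 → L1 miss [-]
6: R B0 → L0 hit [D]
7: R B0 → L0 hit [D]
8: R B5 → L2 miss [-]
9: R B6 → L0 miss wb→B0 [-]
10: W B8 → L2 miss [D]
11: R B2 → L2 miss wb→B8 [-]
12: W B8 → L2 miss [D]
13: W B8 → L2 hit [D]
14: W B7 → L1 miss [D]

WB = [3, 0, 8]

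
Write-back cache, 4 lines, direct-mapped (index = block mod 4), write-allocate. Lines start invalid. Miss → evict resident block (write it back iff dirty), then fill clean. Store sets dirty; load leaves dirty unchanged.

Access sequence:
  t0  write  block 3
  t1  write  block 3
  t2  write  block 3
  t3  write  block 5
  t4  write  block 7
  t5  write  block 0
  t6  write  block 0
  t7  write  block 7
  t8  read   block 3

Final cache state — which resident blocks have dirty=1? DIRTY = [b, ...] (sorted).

0: W B3 -> L3 miss  d=D]
1: W B3 -> L3 hit  d=D]
2: W B3 -> L3 hit  d=D]
3: W B5 -> L1 miss  d=D]
4: W B7 -> L3 miss wb->B3  d=D]
5: W B0 -> L0 miss  d=D]
6: W B0 -> L0 hit  d=D]
7: W B7 -> L3 hit  d=D]
8: R B3 -> L3 miss wb->B7  d=-]

DIRTY = [0, 5]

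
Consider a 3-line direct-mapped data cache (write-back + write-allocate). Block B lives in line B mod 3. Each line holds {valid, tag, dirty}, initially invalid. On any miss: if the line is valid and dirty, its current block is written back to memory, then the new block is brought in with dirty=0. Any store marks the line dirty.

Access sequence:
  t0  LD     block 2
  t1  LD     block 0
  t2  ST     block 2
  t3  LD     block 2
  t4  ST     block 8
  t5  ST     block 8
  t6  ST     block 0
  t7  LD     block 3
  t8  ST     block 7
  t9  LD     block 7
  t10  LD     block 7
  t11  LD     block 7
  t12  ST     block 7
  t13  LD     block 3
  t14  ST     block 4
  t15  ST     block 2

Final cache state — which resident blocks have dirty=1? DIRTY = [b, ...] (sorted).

0: R B2 -> L2 miss  d=-]
1: R B0 -> L0 miss  d=-]
2: W B2 -> L2 hit  d=D]
3: R B2 -> L2 hit  d=D]
4: W B8 -> L2 miss wb->B2  d=D]
5: W B8 -> L2 hit  d=D]
6: W B0 -> L0 hit  d=D]
7: R B3 -> L0 miss wb->B0  d=-]
8: W B7 -> L1 miss  d=D]
9: R B7 -> L1 hit  d=D]
10: R B7 -> L1 hit  d=D]
11: R B7 -> L1 hit  d=D]
12: W B7 -> L1 hit  d=D]
13: R B3 -> L0 hit  d=-]
14: W B4 -> L1 miss wb->B7  d=D]
15: W B2 -> L2 miss wb->B8  d=D]

DIRTY = [2, 4]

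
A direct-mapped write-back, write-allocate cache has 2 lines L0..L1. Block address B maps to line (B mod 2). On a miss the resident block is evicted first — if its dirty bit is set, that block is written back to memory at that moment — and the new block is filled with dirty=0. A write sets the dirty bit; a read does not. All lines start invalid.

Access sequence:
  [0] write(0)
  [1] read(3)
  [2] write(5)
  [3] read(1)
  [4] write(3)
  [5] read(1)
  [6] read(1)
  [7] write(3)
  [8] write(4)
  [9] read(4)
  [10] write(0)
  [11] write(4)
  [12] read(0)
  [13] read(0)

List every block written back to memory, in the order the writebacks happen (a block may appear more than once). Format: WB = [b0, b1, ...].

0: W B0 → L0 miss [D]
1: R B3 → L1 miss [-]
2: W B5 → L1 miss [D]
3: R B1 → L1 miss wb→B5 [-]
4: W B3 → L1 miss [D]
5: R B1 → L1 miss wb→B3 [-]
6: R B1 → L1 hit [-]
7: W B3 → L1 miss [D]
8: W B4 → L0 miss wb→B0 [D]
9: R B4 → L0 hit [D]
10: W B0 → L0 miss wb→B4 [D]
11: W B4 → L0 miss wb→B0 [D]
12: R B0 → L0 miss wb→B4 [-]
13: R B0 → L0 hit [-]

WB = [5, 3, 0, 4, 0, 4]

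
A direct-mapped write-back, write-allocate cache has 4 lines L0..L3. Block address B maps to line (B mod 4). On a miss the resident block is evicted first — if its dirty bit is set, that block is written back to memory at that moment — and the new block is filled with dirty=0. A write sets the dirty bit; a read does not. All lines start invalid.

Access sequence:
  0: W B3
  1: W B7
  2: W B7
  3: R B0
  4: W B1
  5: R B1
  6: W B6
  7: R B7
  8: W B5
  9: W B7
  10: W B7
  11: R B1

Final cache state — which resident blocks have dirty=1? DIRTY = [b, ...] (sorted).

DIRTY = [6, 7]

0: W B3 → L3 miss [D]
1: W B7 → L3 miss wb→B3 [D]
2: W B7 → L3 hit [D]
3: R B0 → L0 miss [-]
4: W B1 → L1 miss [D]
5: R B1 → L1 hit [D]
6: W B6 → L2 miss [D]
7: R B7 → L3 hit [D]
8: W B5 → L1 miss wb→B1 [D]
9: W B7 → L3 hit [D]
10: W B7 → L3 hit [D]
11: R B1 → L1 miss wb→B5 [-]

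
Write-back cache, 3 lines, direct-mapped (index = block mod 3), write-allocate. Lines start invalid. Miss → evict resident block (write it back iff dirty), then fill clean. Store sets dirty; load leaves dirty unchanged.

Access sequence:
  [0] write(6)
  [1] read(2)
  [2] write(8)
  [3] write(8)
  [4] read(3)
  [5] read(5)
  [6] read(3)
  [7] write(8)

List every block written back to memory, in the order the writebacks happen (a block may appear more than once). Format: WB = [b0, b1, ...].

0: W B6 -> L0 miss  d=D]
1: R B2 -> L2 miss  d=-]
2: W B8 -> L2 miss  d=D]
3: W B8 -> L2 hit  d=D]
4: R B3 -> L0 miss wb->B6  d=-]
5: R B5 -> L2 miss wb->B8  d=-]
6: R B3 -> L0 hit  d=-]
7: W B8 -> L2 miss  d=D]

WB = [6, 8]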